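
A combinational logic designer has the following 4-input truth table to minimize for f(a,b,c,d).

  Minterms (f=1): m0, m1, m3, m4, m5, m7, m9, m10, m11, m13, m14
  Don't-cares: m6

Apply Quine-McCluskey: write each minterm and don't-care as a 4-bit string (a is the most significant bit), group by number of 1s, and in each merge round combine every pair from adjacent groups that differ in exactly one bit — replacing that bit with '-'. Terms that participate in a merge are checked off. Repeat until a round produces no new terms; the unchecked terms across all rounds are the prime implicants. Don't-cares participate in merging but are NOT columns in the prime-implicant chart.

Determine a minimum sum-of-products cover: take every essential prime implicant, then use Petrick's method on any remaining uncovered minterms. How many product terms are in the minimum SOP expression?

5

Round 0: 0000✓ 0001✓ 0011✓ 0100✓ 0101✓ 0110✓ 0111✓ 1001✓ 1010✓ 1011✓ 1101✓ 1110✓
Round 1: -001✓ -011✓ -101✓ -110 0-00✓ 0-01✓ 0-11✓ 00-1✓ 000-✓ 01-0✓ 01-1✓ 010-✓ 011-✓ 1-01✓ 1-10 10-1✓ 101-
Round 2: --01 -0-1 0--1 0-0- 01--
PIs = {--01, -0-1, -110, 0--1, 0-0-, 01--, 1-10, 101-}
Coverage chart:
  m0: 0-0- ←essential
  m1: --01,-0-1,0--1,0-0-
  m3: -0-1,0--1
  m4: 0-0-,01--
  m5: --01,0--1,0-0-,01--
  m7: 0--1,01--
  m9: --01,-0-1
  m10: 1-10,101-
  m11: -0-1,101-
  m13: --01 ←essential
  m14: -110,1-10
Essential: --01, 0-0-
Petrick residual → -0-1, 0--1, 1-10
Min cover (5 terms): c'd + b'd + a'd + a'c' + acd'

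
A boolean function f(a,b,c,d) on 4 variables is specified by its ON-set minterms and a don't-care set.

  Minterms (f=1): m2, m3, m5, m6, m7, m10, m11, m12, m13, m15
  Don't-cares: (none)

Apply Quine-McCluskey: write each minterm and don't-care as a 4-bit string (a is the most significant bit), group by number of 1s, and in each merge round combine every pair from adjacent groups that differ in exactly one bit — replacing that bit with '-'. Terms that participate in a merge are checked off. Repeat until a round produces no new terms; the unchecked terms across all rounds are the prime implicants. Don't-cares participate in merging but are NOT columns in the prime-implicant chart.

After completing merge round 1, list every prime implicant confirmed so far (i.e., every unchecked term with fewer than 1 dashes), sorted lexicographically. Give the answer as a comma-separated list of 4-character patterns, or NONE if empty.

NONE

Round 0: 0010✓ 0011✓ 0101✓ 0110✓ 0111✓ 1010✓ 1011✓ 1100✓ 1101✓ 1111✓
Round 1: -010✓ -011✓ -101✓ -111✓ 0-10✓ 0-11✓ 001-✓ 01-1✓ 011-✓ 1-11✓ 101-✓ 11-1✓ 110-
Round 2: --11 -01- -1-1 0-1-
PIs = {--11, -01-, -1-1, 0-1-, 110-}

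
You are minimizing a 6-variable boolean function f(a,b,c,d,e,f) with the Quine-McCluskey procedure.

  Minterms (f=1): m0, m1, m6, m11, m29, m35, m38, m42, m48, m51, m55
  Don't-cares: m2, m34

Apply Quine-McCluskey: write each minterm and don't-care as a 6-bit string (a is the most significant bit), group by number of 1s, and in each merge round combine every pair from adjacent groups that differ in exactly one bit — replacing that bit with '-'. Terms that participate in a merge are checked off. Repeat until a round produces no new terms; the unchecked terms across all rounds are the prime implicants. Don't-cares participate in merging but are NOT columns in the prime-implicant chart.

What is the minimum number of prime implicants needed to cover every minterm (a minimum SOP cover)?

8

size-2^0 implicants → 000000(✓)  000001(✓)  000010(✓)  000110(✓)  001011  011101  100010(✓)  100011(✓)  100110(✓)  101010(✓)  110000  110011(✓)  110111(✓)
size-2^1 implicants → -00010(✓)  -00110(✓)  000-10(✓)  0000-0  00000-  1-0011  10-010  100-10(✓)  10001-  110-11
size-2^2 implicants → -00-10
Unchecked terms (primes): -00-10, 0000-0, 00000-, 001011, 011101, 1-0011, 10-010, 10001-, 110-11, 110000
Minterm coverage:
  m0 ⊆ 0000-0,00000-
  m1 ⊆ 00000- [E]
  m6 ⊆ -00-10 [E]
  m11 ⊆ 001011 [E]
  m29 ⊆ 011101 [E]
  m35 ⊆ 1-0011,10001-
  m38 ⊆ -00-10 [E]
  m42 ⊆ 10-010 [E]
  m48 ⊆ 110000 [E]
  m51 ⊆ 1-0011,110-11
  m55 ⊆ 110-11 [E]
E = {-00-10, 00000-, 001011, 011101, 10-010, 110-11, 110000}
Petrick residual → 1-0011
Cover = b'c'ef' + a'b'c'd'e' + a'b'cd'ef + a'bcde'f + ac'd'ef + ab'd'ef' + abc'ef + abc'd'e'f'  |cover|=8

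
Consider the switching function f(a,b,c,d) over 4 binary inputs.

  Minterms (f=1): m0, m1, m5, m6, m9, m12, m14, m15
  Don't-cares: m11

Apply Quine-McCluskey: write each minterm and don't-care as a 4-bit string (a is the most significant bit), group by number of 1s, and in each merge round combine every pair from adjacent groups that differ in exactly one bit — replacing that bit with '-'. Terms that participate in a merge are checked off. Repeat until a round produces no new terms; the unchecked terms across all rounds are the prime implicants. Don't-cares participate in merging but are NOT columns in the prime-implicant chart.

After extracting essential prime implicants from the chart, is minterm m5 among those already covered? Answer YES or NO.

YES

size-2^0 implicants → 0000(✓)  0001(✓)  0101(✓)  0110(✓)  1001(✓)  1011(✓)  1100(✓)  1110(✓)  1111(✓)
size-2^1 implicants → -001  -110  0-01  000-  1-11  10-1  11-0  111-
Unchecked terms (primes): -001, -110, 0-01, 000-, 1-11, 10-1, 11-0, 111-
Minterm coverage:
  m0 ⊆ 000- [E]
  m1 ⊆ -001,0-01,000-
  m5 ⊆ 0-01 [E]
  m6 ⊆ -110 [E]
  m9 ⊆ -001,10-1
  m12 ⊆ 11-0 [E]
  m14 ⊆ -110,11-0,111-
  m15 ⊆ 1-11,111-
E = {-110, 0-01, 000-, 11-0}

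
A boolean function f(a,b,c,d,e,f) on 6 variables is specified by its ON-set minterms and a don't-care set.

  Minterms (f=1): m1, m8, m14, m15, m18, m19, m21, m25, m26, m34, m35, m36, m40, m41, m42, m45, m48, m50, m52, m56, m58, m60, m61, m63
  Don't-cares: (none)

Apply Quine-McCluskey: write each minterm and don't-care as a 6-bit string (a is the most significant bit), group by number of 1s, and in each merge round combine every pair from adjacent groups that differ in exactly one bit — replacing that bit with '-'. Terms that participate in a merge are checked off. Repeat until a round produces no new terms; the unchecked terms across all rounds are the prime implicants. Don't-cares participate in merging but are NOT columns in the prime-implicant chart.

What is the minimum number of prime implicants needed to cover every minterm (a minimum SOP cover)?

Round 0: 000001 001000✓ 001110✓ 001111✓ 010010✓ 010011✓ 010101 011001 011010✓ 100010✓ 100011✓ 100100✓ 101000✓ 101001✓ 101010✓ 101101✓ 110000✓ 110010✓ 110100✓ 111000✓ 111010✓ 111100✓ 111101✓ 111111✓
Round 1: -01000 -10010✓ -11010✓ 00111- 01-010✓ 01001- 1-0010✓ 1-0100 1-1000✓ 1-1010✓ 1-1101 10-010✓ 10001- 101-01 1010-0✓ 10100- 11-000✓ 11-010✓ 11-100✓ 110-00✓ 1100-0✓ 111-00✓ 1110-0✓ 1111-1 11110-
Round 2: -1-010 1--010 1-10-0 11--00 11-0-0
PIs = {-01000, -1-010, 000001, 00111-, 01001-, 010101, 011001, 1--010, 1-0100, 1-10-0, 1-1101, 10001-, 101-01, 10100-, 11--00, 11-0-0, 1111-1, 11110-}
Coverage chart:
  m1: 000001 ←essential
  m8: -01000 ←essential
  m14: 00111- ←essential
  m15: 00111- ←essential
  m18: -1-010,01001-
  m19: 01001- ←essential
  m21: 010101 ←essential
  m25: 011001 ←essential
  m26: -1-010 ←essential
  m34: 1--010,10001-
  m35: 10001- ←essential
  m36: 1-0100 ←essential
  m40: -01000,1-10-0,10100-
  m41: 101-01,10100-
  m42: 1--010,1-10-0
  m45: 1-1101,101-01
  m48: 11--00,11-0-0
  m50: -1-010,1--010,11-0-0
  m52: 1-0100,11--00
  m56: 1-10-0,11--00,11-0-0
  m58: -1-010,1--010,1-10-0,11-0-0
  m60: 11--00,11110-
  m61: 1-1101,1111-1,11110-
  m63: 1111-1 ←essential
Essential: -01000, -1-010, 000001, 00111-, 01001-, 010101, 011001, 1-0100, 10001-, 1111-1
Petrick residual → 1--010, 101-01, 11--00
Min cover (13 terms): b'cd'e'f' + bd'ef' + a'b'c'd'e'f + a'b'cde + a'bc'd'e + a'bc'de'f + a'bcd'e'f + ad'ef' + ac'de'f' + ab'c'd'e + ab'ce'f + abe'f' + abcdf

13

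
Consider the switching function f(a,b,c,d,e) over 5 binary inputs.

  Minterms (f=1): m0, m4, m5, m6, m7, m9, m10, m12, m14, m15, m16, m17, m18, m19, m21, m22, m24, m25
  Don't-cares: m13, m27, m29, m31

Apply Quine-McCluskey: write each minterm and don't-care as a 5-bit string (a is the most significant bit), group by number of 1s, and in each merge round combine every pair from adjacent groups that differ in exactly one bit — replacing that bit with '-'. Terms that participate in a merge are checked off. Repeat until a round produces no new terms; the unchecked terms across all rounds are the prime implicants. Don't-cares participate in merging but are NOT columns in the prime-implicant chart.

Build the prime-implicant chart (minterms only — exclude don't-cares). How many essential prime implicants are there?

4

Round 0: 00000✓ 00100✓ 00101✓ 00110✓ 00111✓ 01001✓ 01010✓ 01100✓ 01101✓ 01110✓ 01111✓ 10000✓ 10001✓ 10010✓ 10011✓ 10101✓ 10110✓ 11000✓ 11001✓ 11011✓ 11101✓ 11111✓
Round 1: -0000 -0101✓ -0110 -1001✓ -1101✓ -1111✓ 0-100✓ 0-101✓ 0-110✓ 0-111✓ 00-00 001-0✓ 001-1✓ 0010-✓ 0011-✓ 01-01✓ 01-10 011-0✓ 011-1✓ 0110-✓ 0111-✓ 1-000✓ 1-001✓ 1-011✓ 1-101✓ 10-01✓ 10-10 100-0✓ 100-1✓ 1000-✓ 1001-✓ 11-01✓ 11-11✓ 110-1✓ 1100-✓ 111-1✓
Round 2: --101 -1-01 -11-1 0-1-0✓ 0-1-1✓ 0-10-✓ 0-11-✓ 001--✓ 011--✓ 1--01 1-0-1 1-00- 100-- 11--1
Round 3: 0-1--
PIs = {--101, -0000, -0110, -1-01, -11-1, 0-1--, 00-00, 01-10, 1--01, 1-0-1, 1-00-, 10-10, 100--, 11--1}
Coverage chart:
  m0: -0000,00-00
  m4: 0-1--,00-00
  m5: --101,0-1--
  m6: -0110,0-1--
  m7: 0-1-- ←essential
  m9: -1-01 ←essential
  m10: 01-10 ←essential
  m12: 0-1-- ←essential
  m14: 0-1--,01-10
  m15: -11-1,0-1--
  m16: -0000,1-00-,100--
  m17: 1--01,1-0-1,1-00-,100--
  m18: 10-10,100--
  m19: 1-0-1,100--
  m21: --101,1--01
  m22: -0110,10-10
  m24: 1-00- ←essential
  m25: -1-01,1--01,1-0-1,1-00-,11--1
Essential: -1-01, 0-1--, 01-10, 1-00-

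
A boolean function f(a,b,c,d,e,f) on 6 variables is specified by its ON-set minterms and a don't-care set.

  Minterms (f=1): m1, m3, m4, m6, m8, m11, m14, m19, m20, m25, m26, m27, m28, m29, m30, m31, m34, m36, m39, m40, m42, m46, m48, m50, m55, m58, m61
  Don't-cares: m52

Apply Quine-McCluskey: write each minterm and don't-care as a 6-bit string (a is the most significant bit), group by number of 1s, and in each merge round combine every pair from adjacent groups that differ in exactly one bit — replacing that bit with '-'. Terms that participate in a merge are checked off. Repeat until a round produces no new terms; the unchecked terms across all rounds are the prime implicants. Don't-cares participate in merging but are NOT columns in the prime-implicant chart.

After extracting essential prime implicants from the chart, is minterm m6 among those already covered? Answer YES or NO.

NO

size-2^0 implicants → 000001(✓)  000011(✓)  000100(✓)  000110(✓)  001000(✓)  001011(✓)  001110(✓)  010011(✓)  010100(✓)  011001(✓)  011010(✓)  011011(✓)  011100(✓)  011101(✓)  011110(✓)  011111(✓)  100010(✓)  100100(✓)  100111(✓)  101000(✓)  101010(✓)  101110(✓)  110000(✓)  110010(✓)  110100(✓)  110111(✓)  111010(✓)  111101(✓)
size-2^1 implicants → -00100(✓)  -01000  -01110  -10100(✓)  -11010  -11101  0-0011(✓)  0-0100(✓)  0-1011(✓)  0-1110  00-011(✓)  00-110  0000-1  0001-0  01-011(✓)  01-100  011-01(✓)  011-10(✓)  011-11(✓)  0110-1(✓)  01101-(✓)  0111-0(✓)  0111-1(✓)  01110-(✓)  01111-(✓)  1-0010(✓)  1-0100(✓)  1-0111  1-1010(✓)  10-010(✓)  101-10  1010-0  11-010(✓)  110-00  1100-0
size-2^2 implicants → --0100  0--011  011--1  011-1-  0111--  1--010
Unchecked terms (primes): --0100, -01000, -01110, -11010, -11101, 0--011, 0-1110, 00-110, 0000-1, 0001-0, 01-100, 011--1, 011-1-, 0111--, 1--010, 1-0111, 101-10, 1010-0, 110-00, 1100-0
Minterm coverage:
  m1 ⊆ 0000-1 [E]
  m3 ⊆ 0--011,0000-1
  m4 ⊆ --0100,0001-0
  m6 ⊆ 00-110,0001-0
  m8 ⊆ -01000 [E]
  m11 ⊆ 0--011 [E]
  m14 ⊆ -01110,0-1110,00-110
  m19 ⊆ 0--011 [E]
  m20 ⊆ --0100,01-100
  m25 ⊆ 011--1 [E]
  m26 ⊆ -11010,011-1-
  m27 ⊆ 0--011,011--1,011-1-
  m28 ⊆ 01-100,0111--
  m29 ⊆ -11101,011--1,0111--
  m30 ⊆ 0-1110,011-1-,0111--
  m31 ⊆ 011--1,011-1-,0111--
  m34 ⊆ 1--010 [E]
  m36 ⊆ --0100 [E]
  m39 ⊆ 1-0111 [E]
  m40 ⊆ -01000,1010-0
  m42 ⊆ 1--010,101-10,1010-0
  m46 ⊆ -01110,101-10
  m48 ⊆ 110-00,1100-0
  m50 ⊆ 1--010,1100-0
  m55 ⊆ 1-0111 [E]
  m58 ⊆ -11010,1--010
  m61 ⊆ -11101 [E]
E = {--0100, -01000, -11101, 0--011, 0000-1, 011--1, 1--010, 1-0111}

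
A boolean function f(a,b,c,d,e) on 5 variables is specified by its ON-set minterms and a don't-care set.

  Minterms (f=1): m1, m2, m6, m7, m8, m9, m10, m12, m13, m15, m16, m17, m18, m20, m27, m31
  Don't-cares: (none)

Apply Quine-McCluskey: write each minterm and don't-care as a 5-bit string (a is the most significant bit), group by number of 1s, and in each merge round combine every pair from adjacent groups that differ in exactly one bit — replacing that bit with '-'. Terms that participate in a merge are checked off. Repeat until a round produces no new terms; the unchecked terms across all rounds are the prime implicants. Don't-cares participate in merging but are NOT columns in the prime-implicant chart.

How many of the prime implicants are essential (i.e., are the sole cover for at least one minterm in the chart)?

[col 0] 00001*, 00010*, 00110*, 00111*, 01000*, 01001*, 01010*, 01100*, 01101*, 01111*, 10000*, 10001*, 10010*, 10100*, 11011*, 11111*
[col 1] -0001, -0010, -1111, 0-001, 0-010, 0-111, 00-10, 0011-, 01-00*, 01-01*, 010-0, 0100-*, 011-1, 0110-*, 10-00, 100-0, 1000-, 11-11
[col 2] 01-0-
Prime implicants: -0001, -0010, -1111, 0-001, 0-010, 0-111, 00-10, 0011-, 01-0-, 010-0, 011-1, 10-00, 100-0, 1000-, 11-11
PI chart (minterm → PIs covering it):
  1 | -0001,0-001
  2 | -0010,0-010,00-10
  6 | 00-10,0011-
  7 | 0-111,0011-
  8 | 01-0-,010-0
  9 | 0-001,01-0-
  10 | 0-010,010-0
  12 | 01-0-  (sole → essential)
  13 | 01-0-,011-1
  15 | -1111,0-111,011-1
  16 | 10-00,100-0,1000-
  17 | -0001,1000-
  18 | -0010,100-0
  20 | 10-00  (sole → essential)
  27 | 11-11  (sole → essential)
  31 | -1111,11-11
Essential prime implicants: 01-0-, 10-00, 11-11

3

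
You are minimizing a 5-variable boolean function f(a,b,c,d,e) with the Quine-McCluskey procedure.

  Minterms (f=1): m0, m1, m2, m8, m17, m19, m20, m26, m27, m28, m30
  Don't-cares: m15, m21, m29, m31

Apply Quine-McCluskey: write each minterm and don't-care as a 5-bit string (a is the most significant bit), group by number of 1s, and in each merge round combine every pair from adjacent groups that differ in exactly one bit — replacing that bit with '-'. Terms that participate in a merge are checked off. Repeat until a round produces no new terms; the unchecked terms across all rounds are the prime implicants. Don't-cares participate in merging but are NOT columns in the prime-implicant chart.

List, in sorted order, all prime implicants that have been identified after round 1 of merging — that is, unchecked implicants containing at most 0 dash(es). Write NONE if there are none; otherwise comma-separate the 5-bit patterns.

NONE

Round 0: 00000✓ 00001✓ 00010✓ 01000✓ 01111✓ 10001✓ 10011✓ 10100✓ 10101✓ 11010✓ 11011✓ 11100✓ 11101✓ 11110✓ 11111✓
Round 1: -0001 -1111 0-000 000-0 0000- 1-011 1-100✓ 1-101✓ 10-01 100-1 1010-✓ 11-10✓ 11-11✓ 1101-✓ 111-0✓ 111-1✓ 1110-✓ 1111-✓
Round 2: 1-10- 11-1- 111--
PIs = {-0001, -1111, 0-000, 000-0, 0000-, 1-011, 1-10-, 10-01, 100-1, 11-1-, 111--}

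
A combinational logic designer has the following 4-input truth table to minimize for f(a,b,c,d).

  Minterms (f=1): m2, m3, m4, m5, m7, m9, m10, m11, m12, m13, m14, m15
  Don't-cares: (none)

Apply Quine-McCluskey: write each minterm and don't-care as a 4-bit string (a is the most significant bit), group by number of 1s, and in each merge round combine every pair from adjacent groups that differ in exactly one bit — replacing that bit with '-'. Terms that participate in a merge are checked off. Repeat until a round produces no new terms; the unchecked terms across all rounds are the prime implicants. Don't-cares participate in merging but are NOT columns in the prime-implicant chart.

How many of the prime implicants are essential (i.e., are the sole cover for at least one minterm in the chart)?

3

[col 0] 0010*, 0011*, 0100*, 0101*, 0111*, 1001*, 1010*, 1011*, 1100*, 1101*, 1110*, 1111*
[col 1] -010*, -011*, -100*, -101*, -111*, 0-11*, 001-*, 01-1*, 010-*, 1-01*, 1-10*, 1-11*, 10-1*, 101-*, 11-0*, 11-1*, 110-*, 111-*
[col 2] --11, -01-, -1-1, -10-, 1--1, 1-1-, 11--
Prime implicants: --11, -01-, -1-1, -10-, 1--1, 1-1-, 11--
PI chart (minterm → PIs covering it):
  2 | -01-  (sole → essential)
  3 | --11,-01-
  4 | -10-  (sole → essential)
  5 | -1-1,-10-
  7 | --11,-1-1
  9 | 1--1  (sole → essential)
  10 | -01-,1-1-
  11 | --11,-01-,1--1,1-1-
  12 | -10-,11--
  13 | -1-1,-10-,1--1,11--
  14 | 1-1-,11--
  15 | --11,-1-1,1--1,1-1-,11--
Essential prime implicants: -01-, -10-, 1--1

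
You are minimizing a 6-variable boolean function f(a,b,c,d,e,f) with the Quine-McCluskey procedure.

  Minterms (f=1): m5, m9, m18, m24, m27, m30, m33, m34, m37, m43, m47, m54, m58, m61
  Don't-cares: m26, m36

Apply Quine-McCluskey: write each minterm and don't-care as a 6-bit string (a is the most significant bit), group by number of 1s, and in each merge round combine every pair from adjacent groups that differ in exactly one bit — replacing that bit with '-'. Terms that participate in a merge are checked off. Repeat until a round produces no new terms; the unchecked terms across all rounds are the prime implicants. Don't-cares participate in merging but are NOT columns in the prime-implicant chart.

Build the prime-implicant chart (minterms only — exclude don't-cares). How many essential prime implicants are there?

12

[col 0] 000101*, 001001, 010010*, 011000*, 011010*, 011011*, 011110*, 100001*, 100010, 100100*, 100101*, 101011*, 101111*, 110110, 111010*, 111101
[col 1] -00101, -11010, 01-010, 011-10, 0110-0, 01101-, 100-01, 10010-, 101-11
Prime implicants: -00101, -11010, 001001, 01-010, 011-10, 0110-0, 01101-, 100-01, 100010, 10010-, 101-11, 110110, 111101
PI chart (minterm → PIs covering it):
  5 | -00101  (sole → essential)
  9 | 001001  (sole → essential)
  18 | 01-010  (sole → essential)
  24 | 0110-0  (sole → essential)
  27 | 01101-  (sole → essential)
  30 | 011-10  (sole → essential)
  33 | 100-01  (sole → essential)
  34 | 100010  (sole → essential)
  37 | -00101,100-01,10010-
  43 | 101-11  (sole → essential)
  47 | 101-11  (sole → essential)
  54 | 110110  (sole → essential)
  58 | -11010  (sole → essential)
  61 | 111101  (sole → essential)
Essential prime implicants: -00101, -11010, 001001, 01-010, 011-10, 0110-0, 01101-, 100-01, 100010, 101-11, 110110, 111101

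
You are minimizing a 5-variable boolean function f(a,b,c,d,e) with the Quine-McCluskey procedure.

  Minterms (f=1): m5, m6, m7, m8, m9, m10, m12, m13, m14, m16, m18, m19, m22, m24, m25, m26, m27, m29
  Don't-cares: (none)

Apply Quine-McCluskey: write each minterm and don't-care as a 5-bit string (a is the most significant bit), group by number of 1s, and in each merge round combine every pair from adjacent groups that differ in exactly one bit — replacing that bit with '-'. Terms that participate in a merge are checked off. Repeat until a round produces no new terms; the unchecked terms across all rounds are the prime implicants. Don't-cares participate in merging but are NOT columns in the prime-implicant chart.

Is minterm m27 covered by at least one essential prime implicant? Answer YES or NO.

size-2^0 implicants → 00101(✓)  00110(✓)  00111(✓)  01000(✓)  01001(✓)  01010(✓)  01100(✓)  01101(✓)  01110(✓)  10000(✓)  10010(✓)  10011(✓)  10110(✓)  11000(✓)  11001(✓)  11010(✓)  11011(✓)  11101(✓)
size-2^1 implicants → -0110  -1000(✓)  -1001(✓)  -1010(✓)  -1101(✓)  0-101  0-110  001-1  0011-  01-00(✓)  01-01(✓)  01-10(✓)  010-0(✓)  0100-(✓)  011-0(✓)  0110-(✓)  1-000(✓)  1-010(✓)  1-011(✓)  10-10  100-0(✓)  1001-(✓)  11-01(✓)  110-0(✓)  110-1(✓)  1100-(✓)  1101-(✓)
size-2^2 implicants → -1-01  -10-0  -100-  01--0  01-0-  1-0-0  1-01-  110--
Unchecked terms (primes): -0110, -1-01, -10-0, -100-, 0-101, 0-110, 001-1, 0011-, 01--0, 01-0-, 1-0-0, 1-01-, 10-10, 110--
Minterm coverage:
  m5 ⊆ 0-101,001-1
  m6 ⊆ -0110,0-110,0011-
  m7 ⊆ 001-1,0011-
  m8 ⊆ -10-0,-100-,01--0,01-0-
  m9 ⊆ -1-01,-100-,01-0-
  m10 ⊆ -10-0,01--0
  m12 ⊆ 01--0,01-0-
  m13 ⊆ -1-01,0-101,01-0-
  m14 ⊆ 0-110,01--0
  m16 ⊆ 1-0-0 [E]
  m18 ⊆ 1-0-0,1-01-,10-10
  m19 ⊆ 1-01- [E]
  m22 ⊆ -0110,10-10
  m24 ⊆ -10-0,-100-,1-0-0,110--
  m25 ⊆ -1-01,-100-,110--
  m26 ⊆ -10-0,1-0-0,1-01-,110--
  m27 ⊆ 1-01-,110--
  m29 ⊆ -1-01 [E]
E = {-1-01, 1-0-0, 1-01-}

YES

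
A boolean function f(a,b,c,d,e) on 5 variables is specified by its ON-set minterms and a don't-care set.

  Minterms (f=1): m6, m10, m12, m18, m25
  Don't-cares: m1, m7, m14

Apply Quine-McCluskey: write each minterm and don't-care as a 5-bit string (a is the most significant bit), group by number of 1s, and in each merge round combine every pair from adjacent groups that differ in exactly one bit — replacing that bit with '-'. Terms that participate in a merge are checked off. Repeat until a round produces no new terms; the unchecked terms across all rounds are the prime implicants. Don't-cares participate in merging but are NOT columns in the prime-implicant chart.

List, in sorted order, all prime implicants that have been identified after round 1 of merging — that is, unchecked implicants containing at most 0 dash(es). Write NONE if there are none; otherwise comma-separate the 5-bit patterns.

size-2^0 implicants → 00001  00110(✓)  00111(✓)  01010(✓)  01100(✓)  01110(✓)  10010  11001
size-2^1 implicants → 0-110  0011-  01-10  011-0
Unchecked terms (primes): 0-110, 00001, 0011-, 01-10, 011-0, 10010, 11001

00001, 10010, 11001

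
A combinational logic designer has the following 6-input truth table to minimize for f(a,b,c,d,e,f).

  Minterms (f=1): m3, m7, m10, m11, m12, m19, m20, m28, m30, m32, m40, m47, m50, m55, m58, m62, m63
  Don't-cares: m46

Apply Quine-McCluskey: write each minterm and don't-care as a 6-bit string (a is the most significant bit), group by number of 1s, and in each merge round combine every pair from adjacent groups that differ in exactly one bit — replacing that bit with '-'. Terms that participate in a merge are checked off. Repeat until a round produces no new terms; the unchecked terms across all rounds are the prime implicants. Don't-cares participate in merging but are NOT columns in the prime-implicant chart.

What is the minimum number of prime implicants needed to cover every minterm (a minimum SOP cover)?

Round 0: 000011✓ 000111✓ 001010✓ 001011✓ 001100✓ 010011✓ 010100✓ 011100✓ 011110✓ 100000✓ 101000✓ 101110✓ 101111✓ 110010✓ 110111✓ 111010✓ 111110✓ 111111✓
Round 1: -11110 0-0011 0-1100 00-011 000-11 00101- 01-100 0111-0 1-1110✓ 1-1111✓ 10-000 10111-✓ 11-010 11-111 111-10 11111-✓
Round 2: 1-111-
PIs = {-11110, 0-0011, 0-1100, 00-011, 000-11, 00101-, 01-100, 0111-0, 1-111-, 10-000, 11-010, 11-111, 111-10}
Coverage chart:
  m3: 0-0011,00-011,000-11
  m7: 000-11 ←essential
  m10: 00101- ←essential
  m11: 00-011,00101-
  m12: 0-1100 ←essential
  m19: 0-0011 ←essential
  m20: 01-100 ←essential
  m28: 0-1100,01-100,0111-0
  m30: -11110,0111-0
  m32: 10-000 ←essential
  m40: 10-000 ←essential
  m47: 1-111- ←essential
  m50: 11-010 ←essential
  m55: 11-111 ←essential
  m58: 11-010,111-10
  m62: -11110,1-111-,111-10
  m63: 1-111-,11-111
Essential: 0-0011, 0-1100, 000-11, 00101-, 01-100, 1-111-, 10-000, 11-010, 11-111
Petrick residual → -11110
Min cover (10 terms): bcdef' + a'c'd'ef + a'cde'f' + a'b'c'ef + a'b'cd'e + a'bde'f' + acde + ab'd'e'f' + abd'ef' + abdef

10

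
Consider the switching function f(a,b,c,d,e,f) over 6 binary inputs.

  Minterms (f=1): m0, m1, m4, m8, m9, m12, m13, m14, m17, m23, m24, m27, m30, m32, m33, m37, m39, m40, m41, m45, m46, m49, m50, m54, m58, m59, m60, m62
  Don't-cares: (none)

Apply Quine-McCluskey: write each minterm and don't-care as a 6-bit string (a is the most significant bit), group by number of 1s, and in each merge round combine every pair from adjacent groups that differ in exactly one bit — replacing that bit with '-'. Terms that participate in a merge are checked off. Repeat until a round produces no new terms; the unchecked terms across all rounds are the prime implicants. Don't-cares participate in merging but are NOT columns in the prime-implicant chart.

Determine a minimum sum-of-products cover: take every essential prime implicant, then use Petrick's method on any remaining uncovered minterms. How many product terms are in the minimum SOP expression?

11

size-2^0 implicants → 000000(✓)  000001(✓)  000100(✓)  001000(✓)  001001(✓)  001100(✓)  001101(✓)  001110(✓)  010001(✓)  010111  011000(✓)  011011(✓)  011110(✓)  100000(✓)  100001(✓)  100101(✓)  100111(✓)  101000(✓)  101001(✓)  101101(✓)  101110(✓)  110001(✓)  110010(✓)  110110(✓)  111010(✓)  111011(✓)  111100(✓)  111110(✓)
size-2^1 implicants → -00000(✓)  -00001(✓)  -01000(✓)  -01001(✓)  -01101(✓)  -01110(✓)  -10001(✓)  -11011  -11110(✓)  0-0001(✓)  0-1000  0-1110(✓)  00-000(✓)  00-001(✓)  00-100(✓)  000-00(✓)  00000-(✓)  001-00(✓)  001-01(✓)  00100-(✓)  0011-0  00110-(✓)  1-0001(✓)  1-1110(✓)  10-000(✓)  10-001(✓)  10-101(✓)  100-01(✓)  10000-(✓)  1001-1  101-01(✓)  10100-(✓)  11-010(✓)  11-110(✓)  110-10(✓)  111-10(✓)  11101-  1111-0
size-2^2 implicants → --0001  --1110  -0-000(✓)  -0-001(✓)  -0000-(✓)  -01-01  -0100-(✓)  00--00  00-00-(✓)  001-0-  10--01  10-00-(✓)  11--10
size-2^3 implicants → -0-00-
Unchecked terms (primes): --0001, --1110, -0-00-, -01-01, -11011, 0-1000, 00--00, 001-0-, 0011-0, 010111, 10--01, 1001-1, 11--10, 11101-, 1111-0
Minterm coverage:
  m0 ⊆ -0-00-,00--00
  m1 ⊆ --0001,-0-00-
  m4 ⊆ 00--00 [E]
  m8 ⊆ -0-00-,0-1000,00--00,001-0-
  m9 ⊆ -0-00-,-01-01,001-0-
  m12 ⊆ 00--00,001-0-,0011-0
  m13 ⊆ -01-01,001-0-
  m14 ⊆ --1110,0011-0
  m17 ⊆ --0001 [E]
  m23 ⊆ 010111 [E]
  m24 ⊆ 0-1000 [E]
  m27 ⊆ -11011 [E]
  m30 ⊆ --1110 [E]
  m32 ⊆ -0-00- [E]
  m33 ⊆ --0001,-0-00-,10--01
  m37 ⊆ 10--01,1001-1
  m39 ⊆ 1001-1 [E]
  m40 ⊆ -0-00- [E]
  m41 ⊆ -0-00-,-01-01,10--01
  m45 ⊆ -01-01,10--01
  m46 ⊆ --1110 [E]
  m49 ⊆ --0001 [E]
  m50 ⊆ 11--10 [E]
  m54 ⊆ 11--10 [E]
  m58 ⊆ 11--10,11101-
  m59 ⊆ -11011,11101-
  m60 ⊆ 1111-0 [E]
  m62 ⊆ --1110,11--10,1111-0
E = {--0001, --1110, -0-00-, -11011, 0-1000, 00--00, 010111, 1001-1, 11--10, 1111-0}
Petrick residual → -01-01
Cover = c'd'e'f + cdef' + b'd'e' + b'ce'f + bcd'ef + a'cd'e'f' + a'b'e'f' + a'bc'def + ab'c'df + abef' + abcdf'  |cover|=11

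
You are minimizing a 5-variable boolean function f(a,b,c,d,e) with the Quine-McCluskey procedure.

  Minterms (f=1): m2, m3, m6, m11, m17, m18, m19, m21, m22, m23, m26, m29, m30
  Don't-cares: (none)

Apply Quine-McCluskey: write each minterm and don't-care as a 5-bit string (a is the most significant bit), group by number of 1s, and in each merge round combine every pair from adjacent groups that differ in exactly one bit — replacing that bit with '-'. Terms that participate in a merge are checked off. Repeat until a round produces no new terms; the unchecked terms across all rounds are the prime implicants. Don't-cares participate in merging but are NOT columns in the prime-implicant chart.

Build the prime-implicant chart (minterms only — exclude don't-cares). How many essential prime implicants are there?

5

[col 0] 00010*, 00011*, 00110*, 01011*, 10001*, 10010*, 10011*, 10101*, 10110*, 10111*, 11010*, 11101*, 11110*
[col 1] -0010*, -0011*, -0110*, 0-011, 00-10*, 0001-*, 1-010*, 1-101, 1-110*, 10-01*, 10-10*, 10-11*, 100-1*, 1001-*, 101-1*, 1011-*, 11-10*
[col 2] -0-10, -001-, 1--10, 10--1, 10-1-
Prime implicants: -0-10, -001-, 0-011, 1--10, 1-101, 10--1, 10-1-
PI chart (minterm → PIs covering it):
  2 | -0-10,-001-
  3 | -001-,0-011
  6 | -0-10  (sole → essential)
  11 | 0-011  (sole → essential)
  17 | 10--1  (sole → essential)
  18 | -0-10,-001-,1--10,10-1-
  19 | -001-,10--1,10-1-
  21 | 1-101,10--1
  22 | -0-10,1--10,10-1-
  23 | 10--1,10-1-
  26 | 1--10  (sole → essential)
  29 | 1-101  (sole → essential)
  30 | 1--10  (sole → essential)
Essential prime implicants: -0-10, 0-011, 1--10, 1-101, 10--1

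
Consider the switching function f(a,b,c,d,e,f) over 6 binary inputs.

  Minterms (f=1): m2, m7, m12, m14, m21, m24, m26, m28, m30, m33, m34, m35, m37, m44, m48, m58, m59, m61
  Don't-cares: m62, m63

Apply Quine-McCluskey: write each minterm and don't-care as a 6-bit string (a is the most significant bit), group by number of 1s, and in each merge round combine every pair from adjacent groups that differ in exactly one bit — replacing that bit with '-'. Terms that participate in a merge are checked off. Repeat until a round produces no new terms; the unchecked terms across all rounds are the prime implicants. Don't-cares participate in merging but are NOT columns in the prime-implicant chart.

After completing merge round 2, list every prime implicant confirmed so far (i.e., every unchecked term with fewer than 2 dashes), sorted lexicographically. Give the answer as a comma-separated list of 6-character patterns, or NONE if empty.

-00010, -01100, 000111, 010101, 100-01, 1000-1, 10001-, 110000, 1111-1

[col 0] 000010*, 000111, 001100*, 001110*, 010101, 011000*, 011010*, 011100*, 011110*, 100001*, 100010*, 100011*, 100101*, 101100*, 110000, 111010*, 111011*, 111101*, 111110*, 111111*
[col 1] -00010, -01100, -11010*, -11110*, 0-1100*, 0-1110*, 0011-0*, 011-00*, 011-10*, 0110-0*, 0111-0*, 100-01, 1000-1, 10001-, 111-10*, 111-11*, 11101-*, 1111-1, 11111-*
[col 2] -11-10, 0-11-0, 011--0, 111-1-
Prime implicants: -00010, -01100, -11-10, 0-11-0, 000111, 010101, 011--0, 100-01, 1000-1, 10001-, 110000, 111-1-, 1111-1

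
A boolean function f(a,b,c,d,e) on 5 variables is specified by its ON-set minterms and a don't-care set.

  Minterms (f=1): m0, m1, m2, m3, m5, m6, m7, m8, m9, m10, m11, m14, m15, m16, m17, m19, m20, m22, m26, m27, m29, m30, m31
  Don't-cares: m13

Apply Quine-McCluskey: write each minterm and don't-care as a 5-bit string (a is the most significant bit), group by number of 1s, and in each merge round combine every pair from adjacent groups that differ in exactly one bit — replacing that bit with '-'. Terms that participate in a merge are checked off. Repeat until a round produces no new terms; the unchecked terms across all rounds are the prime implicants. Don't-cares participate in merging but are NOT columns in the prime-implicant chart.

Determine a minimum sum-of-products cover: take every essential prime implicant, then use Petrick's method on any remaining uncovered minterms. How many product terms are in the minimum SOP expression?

7

size-2^0 implicants → 00000(✓)  00001(✓)  00010(✓)  00011(✓)  00101(✓)  00110(✓)  00111(✓)  01000(✓)  01001(✓)  01010(✓)  01011(✓)  01101(✓)  01110(✓)  01111(✓)  10000(✓)  10001(✓)  10011(✓)  10100(✓)  10110(✓)  11010(✓)  11011(✓)  11101(✓)  11110(✓)  11111(✓)
size-2^1 implicants → -0000(✓)  -0001(✓)  -0011(✓)  -0110(✓)  -1010(✓)  -1011(✓)  -1101(✓)  -1110(✓)  -1111(✓)  0-000(✓)  0-001(✓)  0-010(✓)  0-011(✓)  0-101(✓)  0-110(✓)  0-111(✓)  00-01(✓)  00-10(✓)  00-11(✓)  000-0(✓)  000-1(✓)  0000-(✓)  0001-(✓)  001-1(✓)  0011-(✓)  01-01(✓)  01-10(✓)  01-11(✓)  010-0(✓)  010-1(✓)  0100-(✓)  0101-(✓)  011-1(✓)  0111-(✓)  1-011(✓)  1-110(✓)  10-00  100-1(✓)  1000-(✓)  101-0  11-10(✓)  11-11(✓)  1101-(✓)  111-1(✓)  1111-(✓)
size-2^2 implicants → --011  --110  -00-1  -000-  -1-10(✓)  -1-11(✓)  -101-(✓)  -11-1  -111-(✓)  0--01(✓)  0--10(✓)  0--11(✓)  0-0-0(✓)  0-0-1(✓)  0-00-(✓)  0-01-(✓)  0-1-1(✓)  0-11-(✓)  00--1(✓)  00-1-(✓)  000--(✓)  01--1(✓)  01-1-(✓)  010--(✓)  11-1-(✓)
size-2^3 implicants → -1-1-  0---1  0--1-  0-0--
Unchecked terms (primes): --011, --110, -00-1, -000-, -1-1-, -11-1, 0---1, 0--1-, 0-0--, 10-00, 101-0
Minterm coverage:
  m0 ⊆ -000-,0-0--
  m1 ⊆ -00-1,-000-,0---1,0-0--
  m2 ⊆ 0--1-,0-0--
  m3 ⊆ --011,-00-1,0---1,0--1-,0-0--
  m5 ⊆ 0---1 [E]
  m6 ⊆ --110,0--1-
  m7 ⊆ 0---1,0--1-
  m8 ⊆ 0-0-- [E]
  m9 ⊆ 0---1,0-0--
  m10 ⊆ -1-1-,0--1-,0-0--
  m11 ⊆ --011,-1-1-,0---1,0--1-,0-0--
  m14 ⊆ --110,-1-1-,0--1-
  m15 ⊆ -1-1-,-11-1,0---1,0--1-
  m16 ⊆ -000-,10-00
  m17 ⊆ -00-1,-000-
  m19 ⊆ --011,-00-1
  m20 ⊆ 10-00,101-0
  m22 ⊆ --110,101-0
  m26 ⊆ -1-1- [E]
  m27 ⊆ --011,-1-1-
  m29 ⊆ -11-1 [E]
  m30 ⊆ --110,-1-1-
  m31 ⊆ -1-1-,-11-1
E = {-1-1-, -11-1, 0---1, 0-0--}
Petrick residual → --110, -00-1, 10-00
Cover = cde' + b'c'e + bd + bce + a'e + a'c' + ab'd'e'  |cover|=7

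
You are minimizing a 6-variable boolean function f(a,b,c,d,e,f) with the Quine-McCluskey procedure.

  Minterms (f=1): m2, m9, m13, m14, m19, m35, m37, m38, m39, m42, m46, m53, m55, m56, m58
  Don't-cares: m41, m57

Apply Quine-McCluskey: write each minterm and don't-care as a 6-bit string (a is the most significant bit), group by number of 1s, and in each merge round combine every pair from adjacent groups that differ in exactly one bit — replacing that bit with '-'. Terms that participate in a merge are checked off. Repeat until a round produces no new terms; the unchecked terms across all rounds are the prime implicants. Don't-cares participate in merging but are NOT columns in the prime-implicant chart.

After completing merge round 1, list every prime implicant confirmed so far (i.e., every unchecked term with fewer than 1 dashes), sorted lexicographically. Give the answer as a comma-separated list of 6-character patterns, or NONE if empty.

000010, 010011

Round 0: 000010 001001✓ 001101✓ 001110✓ 010011 100011✓ 100101✓ 100110✓ 100111✓ 101001✓ 101010✓ 101110✓ 110101✓ 110111✓ 111000✓ 111001✓ 111010✓
Round 1: -01001 -01110 001-01 1-0101✓ 1-0111✓ 1-1001 1-1010 10-110 100-11 1001-1✓ 10011- 101-10 1101-1✓ 1110-0 11100-
Round 2: 1-01-1
PIs = {-01001, -01110, 000010, 001-01, 010011, 1-01-1, 1-1001, 1-1010, 10-110, 100-11, 10011-, 101-10, 1110-0, 11100-}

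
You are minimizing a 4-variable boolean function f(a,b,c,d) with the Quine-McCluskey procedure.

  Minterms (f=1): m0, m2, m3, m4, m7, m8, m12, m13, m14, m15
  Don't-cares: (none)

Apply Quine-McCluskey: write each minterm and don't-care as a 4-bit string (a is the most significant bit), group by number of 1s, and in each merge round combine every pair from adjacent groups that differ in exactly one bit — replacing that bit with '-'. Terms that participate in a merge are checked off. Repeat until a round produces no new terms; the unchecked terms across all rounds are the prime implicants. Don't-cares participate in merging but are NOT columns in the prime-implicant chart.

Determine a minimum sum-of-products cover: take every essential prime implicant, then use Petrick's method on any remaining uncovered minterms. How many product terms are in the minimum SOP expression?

[col 0] 0000*, 0010*, 0011*, 0100*, 0111*, 1000*, 1100*, 1101*, 1110*, 1111*
[col 1] -000*, -100*, -111, 0-00*, 0-11, 00-0, 001-, 1-00*, 11-0*, 11-1*, 110-*, 111-*
[col 2] --00, 11--
Prime implicants: --00, -111, 0-11, 00-0, 001-, 11--
PI chart (minterm → PIs covering it):
  0 | --00,00-0
  2 | 00-0,001-
  3 | 0-11,001-
  4 | --00  (sole → essential)
  7 | -111,0-11
  8 | --00  (sole → essential)
  12 | --00,11--
  13 | 11--  (sole → essential)
  14 | 11--  (sole → essential)
  15 | -111,11--
Essential prime implicants: --00, 11--
Petrick residual → -111, 001-
Minimum SOP uses 4 PIs: c'd' + bcd + a'b'c + ab

4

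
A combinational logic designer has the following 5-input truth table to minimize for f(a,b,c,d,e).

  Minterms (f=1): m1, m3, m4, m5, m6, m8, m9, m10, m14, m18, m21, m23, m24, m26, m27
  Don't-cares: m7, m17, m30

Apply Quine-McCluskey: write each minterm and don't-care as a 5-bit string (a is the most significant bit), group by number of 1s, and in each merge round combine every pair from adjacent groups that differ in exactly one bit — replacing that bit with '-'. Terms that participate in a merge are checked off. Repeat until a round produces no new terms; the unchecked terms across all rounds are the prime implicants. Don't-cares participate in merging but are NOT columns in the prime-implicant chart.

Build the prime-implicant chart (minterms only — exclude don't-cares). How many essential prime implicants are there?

6

Round 0: 00001✓ 00011✓ 00100✓ 00101✓ 00110✓ 00111✓ 01000✓ 01001✓ 01010✓ 01110✓ 10001✓ 10010✓ 10101✓ 10111✓ 11000✓ 11010✓ 11011✓ 11110✓
Round 1: -0001✓ -0101✓ -0111✓ -1000✓ -1010✓ -1110✓ 0-001 0-110 00-01✓ 00-11✓ 000-1✓ 001-0✓ 001-1✓ 0010-✓ 0011-✓ 01-10✓ 010-0✓ 0100- 1-010 10-01✓ 101-1✓ 11-10✓ 110-0✓ 1101-
Round 2: -0-01 -01-1 -1-10 -10-0 00--1 001--
PIs = {-0-01, -01-1, -1-10, -10-0, 0-001, 0-110, 00--1, 001--, 0100-, 1-010, 1101-}
Coverage chart:
  m1: -0-01,0-001,00--1
  m3: 00--1 ←essential
  m4: 001-- ←essential
  m5: -0-01,-01-1,00--1,001--
  m6: 0-110,001--
  m8: -10-0,0100-
  m9: 0-001,0100-
  m10: -1-10,-10-0
  m14: -1-10,0-110
  m18: 1-010 ←essential
  m21: -0-01,-01-1
  m23: -01-1 ←essential
  m24: -10-0 ←essential
  m26: -1-10,-10-0,1-010,1101-
  m27: 1101- ←essential
Essential: -01-1, -10-0, 00--1, 001--, 1-010, 1101-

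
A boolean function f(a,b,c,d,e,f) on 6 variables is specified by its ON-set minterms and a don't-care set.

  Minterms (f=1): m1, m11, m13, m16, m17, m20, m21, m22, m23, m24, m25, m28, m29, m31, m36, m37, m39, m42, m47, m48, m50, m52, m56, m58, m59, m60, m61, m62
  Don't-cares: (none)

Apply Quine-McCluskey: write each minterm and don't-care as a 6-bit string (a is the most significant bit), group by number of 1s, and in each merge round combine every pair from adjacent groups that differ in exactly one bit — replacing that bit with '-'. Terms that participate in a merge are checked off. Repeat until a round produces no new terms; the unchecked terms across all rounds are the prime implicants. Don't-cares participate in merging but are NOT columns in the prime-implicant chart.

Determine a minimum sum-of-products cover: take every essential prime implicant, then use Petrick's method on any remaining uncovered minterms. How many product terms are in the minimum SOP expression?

Round 0: 000001✓ 001011 001101✓ 010000✓ 010001✓ 010100✓ 010101✓ 010110✓ 010111✓ 011000✓ 011001✓ 011100✓ 011101✓ 011111✓ 100100✓ 100101✓ 100111✓ 101010✓ 101111✓ 110000✓ 110010✓ 110100✓ 111000✓ 111010✓ 111011✓ 111100✓ 111101✓ 111110✓
Round 1: -10000✓ -10100✓ -11000✓ -11100✓ -11101✓ 0-0001 0-1101 01-000✓ 01-001✓ 01-100✓ 01-101✓ 01-111✓ 010-00✓ 010-01✓ 01000-✓ 0101-0✓ 0101-1✓ 01010-✓ 01011-✓ 011-00✓ 011-01✓ 01100-✓ 0111-1✓ 01110-✓ 1-0100 1-1010 10-111 1001-1 10010- 11-000✓ 11-010✓ 11-100✓ 110-00✓ 1100-0✓ 111-00✓ 111-10✓ 1110-0✓ 11101- 1111-0✓ 11110-✓
Round 2: -1-000✓ -1-100✓ -10-00✓ -11-00✓ -1110- 01--00✓ 01--01✓ 01-00-✓ 01-1-1 01-10-✓ 010-0-✓ 0101-- 011-0-✓ 11--00✓ 11-0-0 111--0
Round 3: -1--00 01--0-
PIs = {-1--00, -1110-, 0-0001, 0-1101, 001011, 01--0-, 01-1-1, 0101--, 1-0100, 1-1010, 10-111, 1001-1, 10010-, 11-0-0, 111--0, 11101-}
Coverage chart:
  m1: 0-0001 ←essential
  m11: 001011 ←essential
  m13: 0-1101 ←essential
  m16: -1--00,01--0-
  m17: 0-0001,01--0-
  m20: -1--00,01--0-,0101--
  m21: 01--0-,01-1-1,0101--
  m22: 0101-- ←essential
  m23: 01-1-1,0101--
  m24: -1--00,01--0-
  m25: 01--0- ←essential
  m28: -1--00,-1110-,01--0-
  m29: -1110-,0-1101,01--0-,01-1-1
  m31: 01-1-1 ←essential
  m36: 1-0100,10010-
  m37: 1001-1,10010-
  m39: 10-111,1001-1
  m42: 1-1010 ←essential
  m47: 10-111 ←essential
  m48: -1--00,11-0-0
  m50: 11-0-0 ←essential
  m52: -1--00,1-0100
  m56: -1--00,11-0-0,111--0
  m58: 1-1010,11-0-0,111--0,11101-
  m59: 11101- ←essential
  m60: -1--00,-1110-,111--0
  m61: -1110- ←essential
  m62: 111--0 ←essential
Essential: -1110-, 0-0001, 0-1101, 001011, 01--0-, 01-1-1, 0101--, 1-1010, 10-111, 11-0-0, 111--0, 11101-
Petrick residual → -1--00, 10010-
Min cover (14 terms): be'f' + bcde' + a'c'd'e'f + a'cde'f + a'b'cd'ef + a'be' + a'bdf + a'bc'd + acd'ef' + ab'def + ab'c'de' + abd'f' + abcf' + abcd'e

14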